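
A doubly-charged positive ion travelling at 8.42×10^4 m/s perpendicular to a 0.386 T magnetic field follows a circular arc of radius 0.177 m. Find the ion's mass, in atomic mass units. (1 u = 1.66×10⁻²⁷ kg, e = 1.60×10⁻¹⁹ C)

qvB = mv²/r ⇒ m = qBr/v.
m = (2×1.60×10^-19)(0.386)(0.177) / (8.42×10^4) = 2.60×10^-25 kg = 156 u.

m ≈ 156 u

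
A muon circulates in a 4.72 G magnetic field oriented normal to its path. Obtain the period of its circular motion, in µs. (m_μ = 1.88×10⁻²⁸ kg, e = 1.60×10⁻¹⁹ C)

T ≈ 15.6 µs

The cyclotron period is independent of speed: T = 2πm/(qB).
T = 2π(1.88×10^-28) / [(1×1.60×10^-19)(4.72×10^-4)] = 1.56×10^-5 s.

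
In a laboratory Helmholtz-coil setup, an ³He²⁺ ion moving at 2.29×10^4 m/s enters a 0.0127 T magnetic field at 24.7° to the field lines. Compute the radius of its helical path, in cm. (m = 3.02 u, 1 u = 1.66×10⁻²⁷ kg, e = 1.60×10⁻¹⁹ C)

Only the perpendicular component v⊥ = v sin24.7° = 9570 m/s is bent by the field.
r = m v⊥ /(qB) = (5.01×10^-27)(9570) / [(2×1.60×10^-19)(0.0127)] = 0.0118 m.

r ≈ 1.18 cm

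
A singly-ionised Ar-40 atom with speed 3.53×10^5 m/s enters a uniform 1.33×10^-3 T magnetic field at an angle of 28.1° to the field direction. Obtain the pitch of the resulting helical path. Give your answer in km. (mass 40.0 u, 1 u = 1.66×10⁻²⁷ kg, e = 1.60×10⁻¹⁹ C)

The velocity component along B is v∥ = v cos28.1° = 3.11×10^5 m/s.
The cyclotron period T = 2πm/(qB) = 1.96×10^-3 s is set by m, q, B alone.
Pitch = v∥·T = (3.11×10^5)(1.96×10^-3) = 610 m.

pitch ≈ 0.610 km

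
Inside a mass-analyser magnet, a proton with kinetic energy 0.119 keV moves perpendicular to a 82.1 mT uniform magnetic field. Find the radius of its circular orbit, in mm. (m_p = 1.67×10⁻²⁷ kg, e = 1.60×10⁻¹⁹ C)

r ≈ 19.2 mm

Convert the energy: K = 0.119 keV = 1.90×10^-17 J.
v = √(2K/m) = √(2·1.90×10^-17/1.67×10^-27) = 1.51×10^5 m/s.
r = mv/(qB) = (1.67×10^-27)(1.51×10^5) / [(1×1.60×10^-19)(0.0821)] = 0.0192 m.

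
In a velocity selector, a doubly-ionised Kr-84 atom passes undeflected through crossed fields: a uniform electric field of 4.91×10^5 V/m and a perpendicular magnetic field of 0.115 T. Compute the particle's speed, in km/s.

v ≈ 4270 km/s

For zero net force, qE = qvB, so v = E/B.
v = (4.91×10^5) / (0.115) = 4.27×10^6 m/s.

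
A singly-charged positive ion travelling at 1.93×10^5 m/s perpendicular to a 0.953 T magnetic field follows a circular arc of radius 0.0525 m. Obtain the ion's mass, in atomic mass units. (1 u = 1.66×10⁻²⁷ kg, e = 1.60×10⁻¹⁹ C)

qvB = mv²/r ⇒ m = qBr/v.
m = (1×1.60×10^-19)(0.953)(0.0525) / (1.93×10^5) = 4.15×10^-26 kg = 25.0 u.

m ≈ 25.0 u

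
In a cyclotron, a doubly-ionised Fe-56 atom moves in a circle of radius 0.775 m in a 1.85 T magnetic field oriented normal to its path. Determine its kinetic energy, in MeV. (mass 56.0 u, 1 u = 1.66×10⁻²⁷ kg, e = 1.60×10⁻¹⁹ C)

v = qBr/m = (2×1.60×10^-19)(1.85)(0.775) / (9.30×10^-26) = 4.94×10^6 m/s.
K = ½mv² = 0.5·(9.30×10^-26)·(4.94×10^6)² = 1.13×10^-12 J = 7.08 MeV.

K ≈ 7.08 MeV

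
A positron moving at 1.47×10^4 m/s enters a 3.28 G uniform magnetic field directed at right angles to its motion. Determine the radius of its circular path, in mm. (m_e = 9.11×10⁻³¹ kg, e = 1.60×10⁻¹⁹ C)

The magnetic force provides the centripetal force: qvB = mv²/r, so r = mv/(qB).
r = (9.11×10^-31 kg)(1.47×10^4 m/s) / [(1×1.60×10^-19 C)(3.28×10^-4 T)] = 2.55×10^-4 m.

r ≈ 0.255 mm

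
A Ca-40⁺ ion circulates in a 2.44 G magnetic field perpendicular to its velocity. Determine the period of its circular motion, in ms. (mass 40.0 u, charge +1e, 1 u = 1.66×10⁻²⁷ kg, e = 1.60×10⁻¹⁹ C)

The cyclotron period is independent of speed: T = 2πm/(qB).
T = 2π(6.64×10^-26) / [(1×1.60×10^-19)(2.44×10^-4)] = 0.0107 s.

T ≈ 10.7 ms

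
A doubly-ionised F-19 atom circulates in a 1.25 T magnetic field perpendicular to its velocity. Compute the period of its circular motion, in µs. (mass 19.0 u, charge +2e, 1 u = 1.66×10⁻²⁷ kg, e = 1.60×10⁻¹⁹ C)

T ≈ 0.495 µs

The cyclotron period is independent of speed: T = 2πm/(qB).
T = 2π(3.15×10^-26) / [(2×1.60×10^-19)(1.25)] = 4.95×10^-7 s.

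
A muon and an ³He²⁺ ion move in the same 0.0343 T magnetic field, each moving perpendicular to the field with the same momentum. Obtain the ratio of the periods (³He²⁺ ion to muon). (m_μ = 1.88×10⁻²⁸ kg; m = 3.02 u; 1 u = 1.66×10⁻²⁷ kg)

T = 2πm/(qB) is independent of speed, so T₂/T₁ = (m₂/q₂)/(m₁/q₁).
T_{³He²⁺ ion}/T_{muon} = (5.01×10^-27/2e) / (1.88×10^-28/1e) = 13.3.

ratio ≈ 13.3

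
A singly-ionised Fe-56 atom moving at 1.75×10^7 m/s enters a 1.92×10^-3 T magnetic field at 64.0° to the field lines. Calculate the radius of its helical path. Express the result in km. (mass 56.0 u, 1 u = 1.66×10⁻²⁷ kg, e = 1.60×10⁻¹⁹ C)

r ≈ 4.76 km

Only the perpendicular component v⊥ = v sin64.0° = 1.57×10^7 m/s is bent by the field.
r = m v⊥ /(qB) = (9.30×10^-26)(1.57×10^7) / [(1×1.60×10^-19)(1.92×10^-3)] = 4760 m.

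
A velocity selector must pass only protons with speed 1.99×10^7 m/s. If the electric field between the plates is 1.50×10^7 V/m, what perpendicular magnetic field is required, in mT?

B ≈ 754 mT

qE = qvB ⇒ B = E/v = (1.50×10^7) / (1.99×10^7) = 0.754 T.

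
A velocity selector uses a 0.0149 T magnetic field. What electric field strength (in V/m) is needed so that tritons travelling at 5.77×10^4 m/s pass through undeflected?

qE = qvB ⇒ E = vB = (5.77×10^4)(0.0149) = 860 V/m.

E ≈ 860 V/m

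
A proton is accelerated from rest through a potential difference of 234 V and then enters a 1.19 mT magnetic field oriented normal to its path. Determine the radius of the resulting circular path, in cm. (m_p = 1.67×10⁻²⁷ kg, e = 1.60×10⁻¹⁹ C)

r ≈ 186 cm

The kinetic energy gained is K = qV = (1×1.60×10^-19)(234) = 3.74×10^-17 J.
v = √(2K/m) = 2.12×10^5 m/s.
r = mv/(qB) = (1.67×10^-27)(2.12×10^5) / [(1×1.60×10^-19)(1.19×10^-3)] = 1.86 m.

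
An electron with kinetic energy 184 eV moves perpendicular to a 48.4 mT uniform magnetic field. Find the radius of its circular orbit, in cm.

Convert the energy: K = 184 eV = 2.94×10^-17 J.
v = √(2K/m) = √(2·2.94×10^-17/9.11×10^-31) = 8.04×10^6 m/s.
r = mv/(qB) = (9.11×10^-31)(8.04×10^6) / [(1×1.60×10^-19)(0.0484)] = 9.46×10^-4 m.

r ≈ 0.0946 cm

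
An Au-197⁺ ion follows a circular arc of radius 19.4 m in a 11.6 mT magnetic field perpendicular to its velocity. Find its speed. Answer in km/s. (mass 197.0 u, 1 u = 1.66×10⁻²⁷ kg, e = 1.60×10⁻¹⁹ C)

v ≈ 110 km/s

From qvB = mv²/r, v = qBr/m.
v = (1×1.60×10^-19)(0.0116)(19.4) / (3.27×10^-25) = 1.10×10^5 m/s.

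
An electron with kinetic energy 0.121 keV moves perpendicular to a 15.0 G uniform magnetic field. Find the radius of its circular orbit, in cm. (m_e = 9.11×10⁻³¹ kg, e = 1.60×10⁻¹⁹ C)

r ≈ 2.47 cm

Convert the energy: K = 0.121 keV = 1.94×10^-17 J.
v = √(2K/m) = √(2·1.94×10^-17/9.11×10^-31) = 6.52×10^6 m/s.
r = mv/(qB) = (9.11×10^-31)(6.52×10^6) / [(1×1.60×10^-19)(1.50×10^-3)] = 0.0247 m.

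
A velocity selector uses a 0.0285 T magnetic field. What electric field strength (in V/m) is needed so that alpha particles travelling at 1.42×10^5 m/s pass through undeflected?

E ≈ 4050 V/m

qE = qvB ⇒ E = vB = (1.42×10^5)(0.0285) = 4050 V/m.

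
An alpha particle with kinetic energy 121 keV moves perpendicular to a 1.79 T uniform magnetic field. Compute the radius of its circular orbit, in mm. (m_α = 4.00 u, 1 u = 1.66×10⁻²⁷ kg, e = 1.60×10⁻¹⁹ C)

Convert the energy: K = 121 keV = 1.94×10^-14 J.
v = √(2K/m) = √(2·1.94×10^-14/6.64×10^-27) = 2.41×10^6 m/s.
r = mv/(qB) = (6.64×10^-27)(2.41×10^6) / [(2×1.60×10^-19)(1.79)] = 0.0280 m.

r ≈ 28.0 mm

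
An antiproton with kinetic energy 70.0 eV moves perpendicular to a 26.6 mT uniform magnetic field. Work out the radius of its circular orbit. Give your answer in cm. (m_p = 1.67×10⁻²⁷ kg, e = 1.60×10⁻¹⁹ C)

Convert the energy: K = 70.0 eV = 1.12×10^-17 J.
v = √(2K/m) = √(2·1.12×10^-17/1.67×10^-27) = 1.16×10^5 m/s.
r = mv/(qB) = (1.67×10^-27)(1.16×10^5) / [(1×1.60×10^-19)(0.0266)] = 0.0454 m.

r ≈ 4.54 cm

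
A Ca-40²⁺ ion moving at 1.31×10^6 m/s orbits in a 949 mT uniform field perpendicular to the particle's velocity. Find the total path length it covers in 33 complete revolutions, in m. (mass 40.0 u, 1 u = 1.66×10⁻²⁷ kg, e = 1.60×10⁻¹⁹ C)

L ≈ 59.4 m

r = mv/(qB) = 0.286 m, so one revolution covers 2πr = 1.80 m.
In 33 revolutions: L = 33·2πr = 59.4 m.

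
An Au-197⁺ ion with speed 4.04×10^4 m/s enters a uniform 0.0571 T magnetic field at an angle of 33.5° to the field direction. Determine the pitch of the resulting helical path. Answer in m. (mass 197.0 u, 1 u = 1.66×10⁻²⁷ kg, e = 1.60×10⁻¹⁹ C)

The velocity component along B is v∥ = v cos33.5° = 3.37×10^4 m/s.
The cyclotron period T = 2πm/(qB) = 2.25×10^-4 s is set by m, q, B alone.
Pitch = v∥·T = (3.37×10^4)(2.25×10^-4) = 7.58 m.

pitch ≈ 7.58 m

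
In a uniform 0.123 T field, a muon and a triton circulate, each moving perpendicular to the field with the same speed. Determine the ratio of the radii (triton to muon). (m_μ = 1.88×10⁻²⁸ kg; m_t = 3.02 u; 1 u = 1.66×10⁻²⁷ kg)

r = mv/(qB) ⇒ at equal v, r ∝ m/q.
r_{triton}/r_{muon} = 26.7.

ratio ≈ 26.7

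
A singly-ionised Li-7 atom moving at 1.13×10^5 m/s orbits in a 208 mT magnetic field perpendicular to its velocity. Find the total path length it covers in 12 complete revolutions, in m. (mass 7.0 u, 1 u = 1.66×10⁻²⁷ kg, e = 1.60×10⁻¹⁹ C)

L ≈ 2.97 m

r = mv/(qB) = 0.0395 m, so one revolution covers 2πr = 0.248 m.
In 12 revolutions: L = 12·2πr = 2.97 m.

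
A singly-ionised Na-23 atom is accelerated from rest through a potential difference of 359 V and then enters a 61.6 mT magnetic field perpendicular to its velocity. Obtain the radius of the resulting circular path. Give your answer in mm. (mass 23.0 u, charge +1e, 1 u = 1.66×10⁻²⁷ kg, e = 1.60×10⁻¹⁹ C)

The kinetic energy gained is K = qV = (1×1.60×10^-19)(359) = 5.74×10^-17 J.
v = √(2K/m) = 5.49×10^4 m/s.
r = mv/(qB) = (3.82×10^-26)(5.49×10^4) / [(1×1.60×10^-19)(0.0616)] = 0.212 m.

r ≈ 212 mm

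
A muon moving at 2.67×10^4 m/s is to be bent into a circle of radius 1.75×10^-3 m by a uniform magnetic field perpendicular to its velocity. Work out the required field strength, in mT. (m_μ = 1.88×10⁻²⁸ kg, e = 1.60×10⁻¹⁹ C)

B ≈ 17.9 mT

qvB = mv²/r gives B = mv/(qr).
B = (1.88×10^-28)(2.67×10^4) / [(1×1.60×10^-19)(1.75×10^-3)] = 0.0179 T.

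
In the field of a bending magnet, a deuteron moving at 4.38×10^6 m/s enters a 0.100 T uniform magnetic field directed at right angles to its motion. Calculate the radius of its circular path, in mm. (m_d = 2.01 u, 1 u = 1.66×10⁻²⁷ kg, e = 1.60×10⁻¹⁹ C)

The magnetic force provides the centripetal force: qvB = mv²/r, so r = mv/(qB).
r = (3.34×10^-27 kg)(4.38×10^6 m/s) / [(1×1.60×10^-19 C)(0.100 T)] = 0.913 m.

r ≈ 913 mm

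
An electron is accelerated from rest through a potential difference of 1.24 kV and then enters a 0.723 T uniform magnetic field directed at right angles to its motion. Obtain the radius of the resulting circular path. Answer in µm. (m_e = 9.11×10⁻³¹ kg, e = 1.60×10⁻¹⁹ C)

r ≈ 164 µm

The kinetic energy gained is K = qV = (1×1.60×10^-19)(1240) = 1.98×10^-16 J.
v = √(2K/m) = 2.09×10^7 m/s.
r = mv/(qB) = (9.11×10^-31)(2.09×10^7) / [(1×1.60×10^-19)(0.723)] = 1.64×10^-4 m.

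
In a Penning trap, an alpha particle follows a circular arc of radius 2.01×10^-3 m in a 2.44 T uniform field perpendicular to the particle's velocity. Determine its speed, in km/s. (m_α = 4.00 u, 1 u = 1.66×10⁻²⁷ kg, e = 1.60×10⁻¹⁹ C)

v ≈ 236 km/s

From qvB = mv²/r, v = qBr/m.
v = (2×1.60×10^-19)(2.44)(2.01×10^-3) / (6.64×10^-27) = 2.36×10^5 m/s.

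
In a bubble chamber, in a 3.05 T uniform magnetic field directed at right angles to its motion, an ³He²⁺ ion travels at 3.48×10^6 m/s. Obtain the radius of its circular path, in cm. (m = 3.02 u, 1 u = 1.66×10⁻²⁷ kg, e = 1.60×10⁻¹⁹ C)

r ≈ 1.79 cm

The magnetic force provides the centripetal force: qvB = mv²/r, so r = mv/(qB).
r = (5.01×10^-27 kg)(3.48×10^6 m/s) / [(2×1.60×10^-19 C)(3.05 T)] = 0.0179 m.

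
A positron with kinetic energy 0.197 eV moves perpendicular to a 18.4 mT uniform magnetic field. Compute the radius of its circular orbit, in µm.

Convert the energy: K = 0.197 eV = 3.15×10^-20 J.
v = √(2K/m) = √(2·3.15×10^-20/9.11×10^-31) = 2.63×10^5 m/s.
r = mv/(qB) = (9.11×10^-31)(2.63×10^5) / [(1×1.60×10^-19)(0.0184)] = 8.14×10^-5 m.

r ≈ 81.4 µm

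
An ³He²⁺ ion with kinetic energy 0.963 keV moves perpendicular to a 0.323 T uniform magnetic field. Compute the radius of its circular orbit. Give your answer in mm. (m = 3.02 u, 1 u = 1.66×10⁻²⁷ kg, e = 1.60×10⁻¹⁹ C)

r ≈ 12.0 mm

Convert the energy: K = 0.963 keV = 1.54×10^-16 J.
v = √(2K/m) = √(2·1.54×10^-16/5.01×10^-27) = 2.48×10^5 m/s.
r = mv/(qB) = (5.01×10^-27)(2.48×10^5) / [(2×1.60×10^-19)(0.323)] = 0.0120 m.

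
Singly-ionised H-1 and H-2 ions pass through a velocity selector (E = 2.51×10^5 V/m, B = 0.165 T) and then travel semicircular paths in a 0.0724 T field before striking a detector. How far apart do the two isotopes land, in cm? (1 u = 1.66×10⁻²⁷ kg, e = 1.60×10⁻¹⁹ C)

Both emerge at v = E/B₁ = 1.52×10^6 m/s.
r = mv/(qB₂), so r₁ = 0.218 m and r₂ = 0.436 m, giving Δr = 0.218 m.
After a semicircle each ion lands a diameter 2r from the entry slit, so the separation is 2Δr = 0.436 m.

Δd ≈ 43.6 cm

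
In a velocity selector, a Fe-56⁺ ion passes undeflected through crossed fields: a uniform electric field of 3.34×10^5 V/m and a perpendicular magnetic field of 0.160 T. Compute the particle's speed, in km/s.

For zero net force, qE = qvB, so v = E/B.
v = (3.34×10^5) / (0.160) = 2.09×10^6 m/s.

v ≈ 2090 km/s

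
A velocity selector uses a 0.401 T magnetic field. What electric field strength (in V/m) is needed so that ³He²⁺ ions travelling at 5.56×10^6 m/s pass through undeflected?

E ≈ 2.23×10^6 V/m

qE = qvB ⇒ E = vB = (5.56×10^6)(0.401) = 2.23×10^6 V/m.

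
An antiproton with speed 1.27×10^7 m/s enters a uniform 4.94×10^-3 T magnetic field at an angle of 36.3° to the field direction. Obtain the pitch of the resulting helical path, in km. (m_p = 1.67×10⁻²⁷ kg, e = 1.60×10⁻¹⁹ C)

The velocity component along B is v∥ = v cos36.3° = 1.02×10^7 m/s.
The cyclotron period T = 2πm/(qB) = 1.33×10^-5 s is set by m, q, B alone.
Pitch = v∥·T = (1.02×10^7)(1.33×10^-5) = 136 m.

pitch ≈ 0.136 km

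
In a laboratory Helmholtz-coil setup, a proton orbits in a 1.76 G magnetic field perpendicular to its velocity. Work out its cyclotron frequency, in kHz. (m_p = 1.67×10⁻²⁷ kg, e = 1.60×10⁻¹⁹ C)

f = qB/(2πm) = (1×1.60×10^-19)(1.76×10^-4) / [2π(1.67×10^-27)] = 2680 Hz.

f ≈ 2.68 kHz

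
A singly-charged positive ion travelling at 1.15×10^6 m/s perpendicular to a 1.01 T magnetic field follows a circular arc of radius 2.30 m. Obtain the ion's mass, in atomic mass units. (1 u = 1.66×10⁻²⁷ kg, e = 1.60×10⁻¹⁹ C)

qvB = mv²/r ⇒ m = qBr/v.
m = (1×1.60×10^-19)(1.01)(2.30) / (1.15×10^6) = 3.23×10^-25 kg = 195 u.

m ≈ 195 u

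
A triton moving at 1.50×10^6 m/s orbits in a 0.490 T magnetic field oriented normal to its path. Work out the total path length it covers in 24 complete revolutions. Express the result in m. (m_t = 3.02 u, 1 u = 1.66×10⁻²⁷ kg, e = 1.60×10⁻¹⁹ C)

r = mv/(qB) = 0.0959 m, so one revolution covers 2πr = 0.603 m.
In 24 revolutions: L = 24·2πr = 14.5 m.

L ≈ 14.5 m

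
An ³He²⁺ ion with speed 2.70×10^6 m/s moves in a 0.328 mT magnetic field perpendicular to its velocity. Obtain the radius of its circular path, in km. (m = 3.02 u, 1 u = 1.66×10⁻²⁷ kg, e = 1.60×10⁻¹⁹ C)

r ≈ 0.129 km

The magnetic force provides the centripetal force: qvB = mv²/r, so r = mv/(qB).
r = (5.01×10^-27 kg)(2.70×10^6 m/s) / [(2×1.60×10^-19 C)(3.28×10^-4 T)] = 129 m.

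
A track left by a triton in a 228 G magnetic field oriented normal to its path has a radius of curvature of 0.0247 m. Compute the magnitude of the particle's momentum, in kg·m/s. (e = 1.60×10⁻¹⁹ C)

p ≈ 9.01×10^-23 kg·m/s

Since qvB = mv²/r, the momentum p = mv = qBr.
p = (1×1.60×10^-19)(0.0228)(0.0247) = 9.01×10^-23 kg·m/s.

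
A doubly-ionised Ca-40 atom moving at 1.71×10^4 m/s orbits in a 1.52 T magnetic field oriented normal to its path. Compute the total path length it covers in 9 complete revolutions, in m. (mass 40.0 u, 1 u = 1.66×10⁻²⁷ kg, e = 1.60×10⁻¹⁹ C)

r = mv/(qB) = 2.33×10^-3 m, so one revolution covers 2πr = 0.0147 m.
In 9 revolutions: L = 9·2πr = 0.132 m.

L ≈ 0.132 m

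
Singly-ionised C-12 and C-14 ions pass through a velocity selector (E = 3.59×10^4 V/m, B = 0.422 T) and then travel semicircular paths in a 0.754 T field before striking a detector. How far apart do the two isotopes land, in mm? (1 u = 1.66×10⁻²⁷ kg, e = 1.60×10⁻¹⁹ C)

Both emerge at v = E/B₁ = 8.51×10^4 m/s.
r = mv/(qB₂), so r₁ = 0.01405 m and r₂ = 0.01639 m, giving Δr = 2.34×10^-3 m.
After a semicircle each ion lands a diameter 2r from the entry slit, so the separation is 2Δr = 4.68×10^-3 m.

Δd ≈ 4.68 mm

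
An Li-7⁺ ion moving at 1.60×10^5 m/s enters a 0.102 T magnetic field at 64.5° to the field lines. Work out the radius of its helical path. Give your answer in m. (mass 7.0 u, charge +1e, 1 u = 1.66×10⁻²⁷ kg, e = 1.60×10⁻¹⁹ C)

r ≈ 0.103 m

Only the perpendicular component v⊥ = v sin64.5° = 1.44×10^5 m/s is bent by the field.
r = m v⊥ /(qB) = (1.16×10^-26)(1.44×10^5) / [(1×1.60×10^-19)(0.102)] = 0.103 m.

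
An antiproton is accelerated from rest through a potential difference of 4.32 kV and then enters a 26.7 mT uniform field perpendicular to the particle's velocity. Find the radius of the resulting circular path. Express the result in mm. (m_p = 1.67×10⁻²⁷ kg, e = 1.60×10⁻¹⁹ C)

The kinetic energy gained is K = qV = (1×1.60×10^-19)(4320) = 6.91×10^-16 J.
v = √(2K/m) = 9.10×10^5 m/s.
r = mv/(qB) = (1.67×10^-27)(9.10×10^5) / [(1×1.60×10^-19)(0.0267)] = 0.356 m.

r ≈ 356 mm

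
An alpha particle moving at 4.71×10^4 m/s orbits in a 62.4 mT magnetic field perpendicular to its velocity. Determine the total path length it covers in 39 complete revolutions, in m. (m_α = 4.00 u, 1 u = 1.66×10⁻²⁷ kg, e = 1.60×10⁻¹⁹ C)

r = mv/(qB) = 0.0157 m, so one revolution covers 2πr = 0.0984 m.
In 39 revolutions: L = 39·2πr = 3.84 m.

L ≈ 3.84 m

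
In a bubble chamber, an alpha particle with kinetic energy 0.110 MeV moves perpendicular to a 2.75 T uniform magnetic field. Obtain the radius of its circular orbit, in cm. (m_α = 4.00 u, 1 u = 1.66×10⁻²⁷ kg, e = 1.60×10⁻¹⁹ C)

r ≈ 1.74 cm

Convert the energy: K = 0.110 MeV = 1.76×10^-14 J.
v = √(2K/m) = √(2·1.76×10^-14/6.64×10^-27) = 2.30×10^6 m/s.
r = mv/(qB) = (6.64×10^-27)(2.30×10^6) / [(2×1.60×10^-19)(2.75)] = 0.0174 m.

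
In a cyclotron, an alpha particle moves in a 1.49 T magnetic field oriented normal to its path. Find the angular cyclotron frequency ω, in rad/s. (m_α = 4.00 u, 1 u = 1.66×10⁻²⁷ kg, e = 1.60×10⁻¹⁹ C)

ω = qB/m = (2×1.60×10^-19)(1.49) / (6.64×10^-27) = 7.18×10^7 rad/s.

ω ≈ 7.18×10^7 rad/s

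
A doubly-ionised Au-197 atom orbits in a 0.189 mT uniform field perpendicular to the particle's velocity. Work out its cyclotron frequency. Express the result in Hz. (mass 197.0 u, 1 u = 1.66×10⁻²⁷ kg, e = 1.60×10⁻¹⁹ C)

f ≈ 29.4 Hz

f = qB/(2πm) = (2×1.60×10^-19)(1.89×10^-4) / [2π(3.27×10^-25)] = 29.4 Hz.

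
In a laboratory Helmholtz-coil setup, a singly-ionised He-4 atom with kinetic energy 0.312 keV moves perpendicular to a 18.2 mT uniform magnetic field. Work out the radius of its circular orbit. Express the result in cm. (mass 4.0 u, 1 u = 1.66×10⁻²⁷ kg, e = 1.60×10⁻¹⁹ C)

r ≈ 28.0 cm

Convert the energy: K = 0.312 keV = 4.99×10^-17 J.
v = √(2K/m) = √(2·4.99×10^-17/6.64×10^-27) = 1.23×10^5 m/s.
r = mv/(qB) = (6.64×10^-27)(1.23×10^5) / [(1×1.60×10^-19)(0.0182)] = 0.280 m.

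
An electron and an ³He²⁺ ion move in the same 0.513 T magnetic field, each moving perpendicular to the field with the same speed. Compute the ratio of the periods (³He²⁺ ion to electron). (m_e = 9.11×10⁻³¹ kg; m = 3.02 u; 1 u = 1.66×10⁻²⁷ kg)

ratio ≈ 2750

T = 2πm/(qB) is independent of speed, so T₂/T₁ = (m₂/q₂)/(m₁/q₁).
T_{³He²⁺ ion}/T_{electron} = (5.01×10^-27/2e) / (9.11×10^-31/1e) = 2750.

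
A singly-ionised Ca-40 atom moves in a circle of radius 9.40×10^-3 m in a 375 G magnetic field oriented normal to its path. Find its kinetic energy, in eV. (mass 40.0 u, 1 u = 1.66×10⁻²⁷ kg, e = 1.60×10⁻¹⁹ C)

K ≈ 0.150 eV

v = qBr/m = (1×1.60×10^-19)(0.0375)(9.40×10^-3) / (6.64×10^-26) = 849 m/s.
K = ½mv² = 0.5·(6.64×10^-26)·(849)² = 2.40×10^-20 J = 0.150 eV.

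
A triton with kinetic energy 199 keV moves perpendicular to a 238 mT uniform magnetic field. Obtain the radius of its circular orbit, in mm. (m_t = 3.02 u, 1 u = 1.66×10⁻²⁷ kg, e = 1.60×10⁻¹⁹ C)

r ≈ 469 mm

Convert the energy: K = 199 keV = 3.18×10^-14 J.
v = √(2K/m) = √(2·3.18×10^-14/5.01×10^-27) = 3.56×10^6 m/s.
r = mv/(qB) = (5.01×10^-27)(3.56×10^6) / [(1×1.60×10^-19)(0.238)] = 0.469 m.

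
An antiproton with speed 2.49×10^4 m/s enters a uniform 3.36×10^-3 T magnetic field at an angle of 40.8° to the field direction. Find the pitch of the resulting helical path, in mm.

The velocity component along B is v∥ = v cos40.8° = 1.88×10^4 m/s.
The cyclotron period T = 2πm/(qB) = 1.95×10^-5 s is set by m, q, B alone.
Pitch = v∥·T = (1.88×10^4)(1.95×10^-5) = 0.368 m.

pitch ≈ 368 mm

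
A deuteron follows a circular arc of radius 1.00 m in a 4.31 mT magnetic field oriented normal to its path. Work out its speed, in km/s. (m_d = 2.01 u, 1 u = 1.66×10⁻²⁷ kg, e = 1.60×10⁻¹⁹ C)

From qvB = mv²/r, v = qBr/m.
v = (1×1.60×10^-19)(4.31×10^-3)(1.00) / (3.34×10^-27) = 2.07×10^5 m/s.

v ≈ 207 km/s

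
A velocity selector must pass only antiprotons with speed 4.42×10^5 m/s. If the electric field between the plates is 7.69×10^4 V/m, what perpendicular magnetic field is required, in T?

B ≈ 0.174 T

qE = qvB ⇒ B = E/v = (7.69×10^4) / (4.42×10^5) = 0.174 T.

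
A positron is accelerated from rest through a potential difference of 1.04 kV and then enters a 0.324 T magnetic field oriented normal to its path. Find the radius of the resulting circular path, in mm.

The kinetic energy gained is K = qV = (1×1.60×10^-19)(1040) = 1.66×10^-16 J.
v = √(2K/m) = 1.91×10^7 m/s.
r = mv/(qB) = (9.11×10^-31)(1.91×10^7) / [(1×1.60×10^-19)(0.324)] = 3.36×10^-4 m.

r ≈ 0.336 mm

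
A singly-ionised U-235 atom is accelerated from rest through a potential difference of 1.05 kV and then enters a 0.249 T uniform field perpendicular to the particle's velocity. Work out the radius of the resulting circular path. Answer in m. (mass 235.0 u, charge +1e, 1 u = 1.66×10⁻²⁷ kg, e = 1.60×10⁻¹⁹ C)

The kinetic energy gained is K = qV = (1×1.60×10^-19)(1050) = 1.68×10^-16 J.
v = √(2K/m) = 2.93×10^4 m/s.
r = mv/(qB) = (3.90×10^-25)(2.93×10^4) / [(1×1.60×10^-19)(0.249)] = 0.287 m.

r ≈ 0.287 m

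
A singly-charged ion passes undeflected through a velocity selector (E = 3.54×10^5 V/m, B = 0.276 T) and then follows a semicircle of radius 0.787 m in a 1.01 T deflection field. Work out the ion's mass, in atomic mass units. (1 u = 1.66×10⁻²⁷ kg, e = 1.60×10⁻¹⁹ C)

m ≈ 59.7 u

v = E/B₁ = 1.28×10^6 m/s.
From r = mv/(qB₂), m = qB₂r/v = (1×1.60×10^-19)(1.01)(0.787) / (1.28×10^6) = 9.92×10^-26 kg.
In atomic mass units: m = 9.92×10^-26 / 1.66×10^-27 = 59.7 u.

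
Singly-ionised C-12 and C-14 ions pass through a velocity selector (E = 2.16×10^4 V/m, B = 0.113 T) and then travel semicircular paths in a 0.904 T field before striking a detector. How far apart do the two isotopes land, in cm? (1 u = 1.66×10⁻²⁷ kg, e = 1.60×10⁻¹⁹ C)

Δd ≈ 0.878 cm

Both emerge at v = E/B₁ = 1.91×10^5 m/s.
r = mv/(qB₂), so r₁ = 0.02633 m and r₂ = 0.03071 m, giving Δr = 4.39×10^-3 m.
After a semicircle each ion lands a diameter 2r from the entry slit, so the separation is 2Δr = 8.78×10^-3 m.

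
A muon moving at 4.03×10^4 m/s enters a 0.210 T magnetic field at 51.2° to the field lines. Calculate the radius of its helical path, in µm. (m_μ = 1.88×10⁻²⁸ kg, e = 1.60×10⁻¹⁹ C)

r ≈ 176 µm

Only the perpendicular component v⊥ = v sin51.2° = 3.14×10^4 m/s is bent by the field.
r = m v⊥ /(qB) = (1.88×10^-28)(3.14×10^4) / [(1×1.60×10^-19)(0.210)] = 1.76×10^-4 m.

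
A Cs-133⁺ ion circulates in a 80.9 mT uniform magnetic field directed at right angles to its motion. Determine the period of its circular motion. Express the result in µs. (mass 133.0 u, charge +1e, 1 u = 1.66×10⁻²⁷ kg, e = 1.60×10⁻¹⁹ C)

The cyclotron period is independent of speed: T = 2πm/(qB).
T = 2π(2.21×10^-25) / [(1×1.60×10^-19)(0.0809)] = 1.07×10^-4 s.

T ≈ 107 µs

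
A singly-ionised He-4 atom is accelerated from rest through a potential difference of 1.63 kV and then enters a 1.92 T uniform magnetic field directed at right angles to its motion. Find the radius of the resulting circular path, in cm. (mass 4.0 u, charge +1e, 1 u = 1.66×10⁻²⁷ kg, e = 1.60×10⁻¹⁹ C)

r ≈ 0.606 cm

The kinetic energy gained is K = qV = (1×1.60×10^-19)(1630) = 2.61×10^-16 J.
v = √(2K/m) = 2.80×10^5 m/s.
r = mv/(qB) = (6.64×10^-27)(2.80×10^5) / [(1×1.60×10^-19)(1.92)] = 6.06×10^-3 m.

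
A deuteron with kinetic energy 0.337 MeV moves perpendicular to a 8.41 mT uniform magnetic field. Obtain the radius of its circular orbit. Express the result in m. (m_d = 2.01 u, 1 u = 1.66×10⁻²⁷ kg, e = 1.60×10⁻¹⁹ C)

Convert the energy: K = 0.337 MeV = 5.39×10^-14 J.
v = √(2K/m) = √(2·5.39×10^-14/3.34×10^-27) = 5.69×10^6 m/s.
r = mv/(qB) = (3.34×10^-27)(5.69×10^6) / [(1×1.60×10^-19)(8.41×10^-3)] = 14.1 m.

r ≈ 14.1 m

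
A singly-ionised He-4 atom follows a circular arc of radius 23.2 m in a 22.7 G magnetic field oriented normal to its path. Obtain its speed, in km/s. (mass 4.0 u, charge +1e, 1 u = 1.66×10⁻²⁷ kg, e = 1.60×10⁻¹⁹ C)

v ≈ 1270 km/s

From qvB = mv²/r, v = qBr/m.
v = (1×1.60×10^-19)(2.27×10^-3)(23.2) / (6.64×10^-27) = 1.27×10^6 m/s.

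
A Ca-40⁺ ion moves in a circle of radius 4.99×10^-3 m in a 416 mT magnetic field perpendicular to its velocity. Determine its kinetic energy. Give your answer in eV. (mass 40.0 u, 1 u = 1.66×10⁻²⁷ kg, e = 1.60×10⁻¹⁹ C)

K ≈ 5.19 eV

v = qBr/m = (1×1.60×10^-19)(0.416)(4.99×10^-3) / (6.64×10^-26) = 5000 m/s.
K = ½mv² = 0.5·(6.64×10^-26)·(5000)² = 8.31×10^-19 J = 5.19 eV.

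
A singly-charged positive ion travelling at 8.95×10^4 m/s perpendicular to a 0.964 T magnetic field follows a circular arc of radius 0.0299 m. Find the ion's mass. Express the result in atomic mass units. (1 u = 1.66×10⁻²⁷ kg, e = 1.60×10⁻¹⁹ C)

qvB = mv²/r ⇒ m = qBr/v.
m = (1×1.60×10^-19)(0.964)(0.0299) / (8.95×10^4) = 5.15×10^-26 kg = 31.0 u.

m ≈ 31.0 u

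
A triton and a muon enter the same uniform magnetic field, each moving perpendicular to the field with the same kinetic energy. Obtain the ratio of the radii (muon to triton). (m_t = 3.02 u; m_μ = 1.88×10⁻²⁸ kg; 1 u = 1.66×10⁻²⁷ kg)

ratio ≈ 0.194

r = √(2mK)/(qB) ⇒ at equal K, r ∝ √m/q.
r_{muon}/r_{triton} = 0.194.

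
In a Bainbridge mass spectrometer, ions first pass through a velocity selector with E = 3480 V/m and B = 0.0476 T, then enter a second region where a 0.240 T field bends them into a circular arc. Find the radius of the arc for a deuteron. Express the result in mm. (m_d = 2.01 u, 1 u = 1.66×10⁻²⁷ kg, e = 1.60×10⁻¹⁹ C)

The selector passes v = E/B = 3480/0.0476 = 7.31×10^4 m/s.
In the deflection region, r = mv/(qB₂) = (3.34×10^-27)(7.31×10^4) / [(1×1.60×10^-19)(0.240)] = 6.35×10^-3 m.

r ≈ 6.35 mm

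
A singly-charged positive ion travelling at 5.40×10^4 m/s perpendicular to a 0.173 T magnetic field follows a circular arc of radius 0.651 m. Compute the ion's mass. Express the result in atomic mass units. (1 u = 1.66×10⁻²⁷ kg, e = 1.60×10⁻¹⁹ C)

qvB = mv²/r ⇒ m = qBr/v.
m = (1×1.60×10^-19)(0.173)(0.651) / (5.40×10^4) = 3.34×10^-25 kg = 201 u.

m ≈ 201 u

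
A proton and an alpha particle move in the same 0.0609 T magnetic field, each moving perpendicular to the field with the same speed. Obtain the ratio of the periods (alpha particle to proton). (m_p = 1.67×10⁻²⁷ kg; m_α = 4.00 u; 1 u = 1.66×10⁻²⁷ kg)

ratio ≈ 1.99

T = 2πm/(qB) is independent of speed, so T₂/T₁ = (m₂/q₂)/(m₁/q₁).
T_{alpha particle}/T_{proton} = (6.64×10^-27/2e) / (1.67×10^-27/1e) = 1.99.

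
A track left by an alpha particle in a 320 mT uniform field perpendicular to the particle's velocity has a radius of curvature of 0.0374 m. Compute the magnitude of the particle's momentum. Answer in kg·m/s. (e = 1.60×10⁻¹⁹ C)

Since qvB = mv²/r, the momentum p = mv = qBr.
p = (2×1.60×10^-19)(0.320)(0.0374) = 3.83×10^-21 kg·m/s.

p ≈ 3.83×10^-21 kg·m/s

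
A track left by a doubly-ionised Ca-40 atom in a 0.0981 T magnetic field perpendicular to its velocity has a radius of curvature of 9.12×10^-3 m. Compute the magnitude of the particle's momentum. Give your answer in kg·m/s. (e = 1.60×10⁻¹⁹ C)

Since qvB = mv²/r, the momentum p = mv = qBr.
p = (2×1.60×10^-19)(0.0981)(9.12×10^-3) = 2.86×10^-22 kg·m/s.

p ≈ 2.86×10^-22 kg·m/s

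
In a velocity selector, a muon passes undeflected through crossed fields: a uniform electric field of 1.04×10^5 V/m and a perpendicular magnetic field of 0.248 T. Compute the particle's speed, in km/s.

v ≈ 419 km/s

For zero net force, qE = qvB, so v = E/B.
v = (1.04×10^5) / (0.248) = 4.19×10^5 m/s.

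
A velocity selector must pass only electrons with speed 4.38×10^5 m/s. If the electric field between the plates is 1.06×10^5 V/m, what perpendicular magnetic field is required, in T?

B ≈ 0.242 T

qE = qvB ⇒ B = E/v = (1.06×10^5) / (4.38×10^5) = 0.242 T.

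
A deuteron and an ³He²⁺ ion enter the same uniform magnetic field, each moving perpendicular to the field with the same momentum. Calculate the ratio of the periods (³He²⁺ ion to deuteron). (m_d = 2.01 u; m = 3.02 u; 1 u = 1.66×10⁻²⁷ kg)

ratio ≈ 0.751

T = 2πm/(qB) is independent of speed, so T₂/T₁ = (m₂/q₂)/(m₁/q₁).
T_{³He²⁺ ion}/T_{deuteron} = (5.01×10^-27/2e) / (3.34×10^-27/1e) = 0.751.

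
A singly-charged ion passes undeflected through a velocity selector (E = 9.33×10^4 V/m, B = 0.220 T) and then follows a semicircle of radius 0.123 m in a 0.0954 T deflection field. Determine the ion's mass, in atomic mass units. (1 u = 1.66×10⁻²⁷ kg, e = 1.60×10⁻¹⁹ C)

m ≈ 2.67 u

v = E/B₁ = 4.24×10^5 m/s.
From r = mv/(qB₂), m = qB₂r/v = (1×1.60×10^-19)(0.0954)(0.123) / (4.24×10^5) = 4.43×10^-27 kg.
In atomic mass units: m = 4.43×10^-27 / 1.66×10^-27 = 2.67 u.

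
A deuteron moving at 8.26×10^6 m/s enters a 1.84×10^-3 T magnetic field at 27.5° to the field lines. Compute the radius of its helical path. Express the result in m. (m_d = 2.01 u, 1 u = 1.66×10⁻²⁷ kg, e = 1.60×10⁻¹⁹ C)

r ≈ 43.2 m

Only the perpendicular component v⊥ = v sin27.5° = 3.81×10^6 m/s is bent by the field.
r = m v⊥ /(qB) = (3.34×10^-27)(3.81×10^6) / [(1×1.60×10^-19)(1.84×10^-3)] = 43.2 m.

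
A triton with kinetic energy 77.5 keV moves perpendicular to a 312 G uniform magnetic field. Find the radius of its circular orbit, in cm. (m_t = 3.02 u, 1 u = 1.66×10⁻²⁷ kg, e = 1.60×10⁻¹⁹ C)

Convert the energy: K = 77.5 keV = 1.24×10^-14 J.
v = √(2K/m) = √(2·1.24×10^-14/5.01×10^-27) = 2.22×10^6 m/s.
r = mv/(qB) = (5.01×10^-27)(2.22×10^6) / [(1×1.60×10^-19)(0.0312)] = 2.23 m.

r ≈ 223 cm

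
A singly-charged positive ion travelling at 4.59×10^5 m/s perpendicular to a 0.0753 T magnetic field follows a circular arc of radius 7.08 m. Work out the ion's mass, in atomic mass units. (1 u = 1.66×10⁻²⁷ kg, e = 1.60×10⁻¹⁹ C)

m ≈ 112 u

qvB = mv²/r ⇒ m = qBr/v.
m = (1×1.60×10^-19)(0.0753)(7.08) / (4.59×10^5) = 1.86×10^-25 kg = 112 u.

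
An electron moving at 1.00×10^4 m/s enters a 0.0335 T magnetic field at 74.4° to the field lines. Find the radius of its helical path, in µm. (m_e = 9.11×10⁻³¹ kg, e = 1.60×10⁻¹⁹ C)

Only the perpendicular component v⊥ = v sin74.4° = 9630 m/s is bent by the field.
r = m v⊥ /(qB) = (9.11×10^-31)(9630) / [(1×1.60×10^-19)(0.0335)] = 1.64×10^-6 m.

r ≈ 1.64 µm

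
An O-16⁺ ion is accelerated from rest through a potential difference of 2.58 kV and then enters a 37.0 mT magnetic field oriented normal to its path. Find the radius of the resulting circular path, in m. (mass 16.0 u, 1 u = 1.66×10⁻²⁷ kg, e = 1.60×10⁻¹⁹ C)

r ≈ 0.791 m

The kinetic energy gained is K = qV = (1×1.60×10^-19)(2580) = 4.13×10^-16 J.
v = √(2K/m) = 1.76×10^5 m/s.
r = mv/(qB) = (2.66×10^-26)(1.76×10^5) / [(1×1.60×10^-19)(0.0370)] = 0.791 m.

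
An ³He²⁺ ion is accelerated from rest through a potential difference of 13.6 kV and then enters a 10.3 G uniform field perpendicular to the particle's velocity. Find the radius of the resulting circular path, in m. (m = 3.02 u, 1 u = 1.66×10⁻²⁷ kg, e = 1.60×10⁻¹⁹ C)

The kinetic energy gained is K = qV = (2×1.60×10^-19)(1.36×10^4) = 4.35×10^-15 J.
v = √(2K/m) = 1.32×10^6 m/s.
r = mv/(qB) = (5.01×10^-27)(1.32×10^6) / [(2×1.60×10^-19)(1.03×10^-3)] = 20.0 m.

r ≈ 20.0 m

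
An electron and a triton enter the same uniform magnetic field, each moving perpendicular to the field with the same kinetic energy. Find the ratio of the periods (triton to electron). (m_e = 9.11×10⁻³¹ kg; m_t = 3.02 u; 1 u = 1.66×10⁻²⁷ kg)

ratio ≈ 5500

T = 2πm/(qB) is independent of speed, so T₂/T₁ = (m₂/q₂)/(m₁/q₁).
T_{triton}/T_{electron} = (5.01×10^-27/1e) / (9.11×10^-31/1e) = 5500.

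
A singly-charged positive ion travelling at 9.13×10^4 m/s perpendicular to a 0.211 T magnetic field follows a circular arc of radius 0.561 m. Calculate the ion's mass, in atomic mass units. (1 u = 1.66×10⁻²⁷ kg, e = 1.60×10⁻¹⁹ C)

m ≈ 125 u

qvB = mv²/r ⇒ m = qBr/v.
m = (1×1.60×10^-19)(0.211)(0.561) / (9.13×10^4) = 2.07×10^-25 kg = 125 u.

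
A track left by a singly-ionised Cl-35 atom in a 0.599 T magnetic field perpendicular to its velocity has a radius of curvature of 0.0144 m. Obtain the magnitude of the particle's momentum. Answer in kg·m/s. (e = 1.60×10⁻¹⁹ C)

p ≈ 1.38×10^-21 kg·m/s

Since qvB = mv²/r, the momentum p = mv = qBr.
p = (1×1.60×10^-19)(0.599)(0.0144) = 1.38×10^-21 kg·m/s.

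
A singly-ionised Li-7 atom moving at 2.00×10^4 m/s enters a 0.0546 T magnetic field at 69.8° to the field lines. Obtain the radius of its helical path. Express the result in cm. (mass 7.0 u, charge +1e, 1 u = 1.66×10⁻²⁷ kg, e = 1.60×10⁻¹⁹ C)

r ≈ 2.50 cm

Only the perpendicular component v⊥ = v sin69.8° = 1.88×10^4 m/s is bent by the field.
r = m v⊥ /(qB) = (1.16×10^-26)(1.88×10^4) / [(1×1.60×10^-19)(0.0546)] = 0.0250 m.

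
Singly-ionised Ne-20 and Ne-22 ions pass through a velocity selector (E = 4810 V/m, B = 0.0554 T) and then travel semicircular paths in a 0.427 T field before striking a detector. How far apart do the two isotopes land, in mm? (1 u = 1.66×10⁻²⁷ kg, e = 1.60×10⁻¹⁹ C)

Δd ≈ 8.44 mm

Both emerge at v = E/B₁ = 8.68×10^4 m/s.
r = mv/(qB₂), so r₁ = 0.04219 m and r₂ = 0.04641 m, giving Δr = 4.22×10^-3 m.
After a semicircle each ion lands a diameter 2r from the entry slit, so the separation is 2Δr = 8.44×10^-3 m.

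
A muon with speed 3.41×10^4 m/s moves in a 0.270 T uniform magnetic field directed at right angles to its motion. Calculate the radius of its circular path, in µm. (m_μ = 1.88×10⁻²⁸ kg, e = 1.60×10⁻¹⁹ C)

The magnetic force provides the centripetal force: qvB = mv²/r, so r = mv/(qB).
r = (1.88×10^-28 kg)(3.41×10^4 m/s) / [(1×1.60×10^-19 C)(0.270 T)] = 1.48×10^-4 m.

r ≈ 148 µm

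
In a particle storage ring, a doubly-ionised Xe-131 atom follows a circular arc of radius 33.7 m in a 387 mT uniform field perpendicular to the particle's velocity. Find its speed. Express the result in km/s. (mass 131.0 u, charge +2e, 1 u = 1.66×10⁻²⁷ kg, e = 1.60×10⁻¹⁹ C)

v ≈ 19200 km/s

From qvB = mv²/r, v = qBr/m.
v = (2×1.60×10^-19)(0.387)(33.7) / (2.17×10^-25) = 1.92×10^7 m/s.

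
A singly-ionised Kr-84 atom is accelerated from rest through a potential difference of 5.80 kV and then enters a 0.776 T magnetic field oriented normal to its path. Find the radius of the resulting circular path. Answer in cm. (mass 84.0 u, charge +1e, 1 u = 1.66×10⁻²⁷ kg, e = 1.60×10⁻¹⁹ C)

The kinetic energy gained is K = qV = (1×1.60×10^-19)(5800) = 9.28×10^-16 J.
v = √(2K/m) = 1.15×10^5 m/s.
r = mv/(qB) = (1.39×10^-25)(1.15×10^5) / [(1×1.60×10^-19)(0.776)] = 0.130 m.

r ≈ 13.0 cm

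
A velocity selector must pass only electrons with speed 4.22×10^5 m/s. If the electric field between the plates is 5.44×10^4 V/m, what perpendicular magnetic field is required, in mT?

qE = qvB ⇒ B = E/v = (5.44×10^4) / (4.22×10^5) = 0.129 T.

B ≈ 129 mT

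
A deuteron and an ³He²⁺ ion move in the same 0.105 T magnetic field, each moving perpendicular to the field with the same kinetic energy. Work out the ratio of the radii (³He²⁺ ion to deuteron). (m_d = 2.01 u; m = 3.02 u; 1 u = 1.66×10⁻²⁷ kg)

r = √(2mK)/(qB) ⇒ at equal K, r ∝ √m/q.
r_{³He²⁺ ion}/r_{deuteron} = 0.613.

ratio ≈ 0.613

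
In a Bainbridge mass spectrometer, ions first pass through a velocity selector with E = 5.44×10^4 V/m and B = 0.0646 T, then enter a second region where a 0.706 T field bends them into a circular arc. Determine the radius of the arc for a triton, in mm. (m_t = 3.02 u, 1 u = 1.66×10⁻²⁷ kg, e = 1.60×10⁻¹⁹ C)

The selector passes v = E/B = 5.44×10^4/0.0646 = 8.42×10^5 m/s.
In the deflection region, r = mv/(qB₂) = (5.01×10^-27)(8.42×10^5) / [(1×1.60×10^-19)(0.706)] = 0.0374 m.

r ≈ 37.4 mm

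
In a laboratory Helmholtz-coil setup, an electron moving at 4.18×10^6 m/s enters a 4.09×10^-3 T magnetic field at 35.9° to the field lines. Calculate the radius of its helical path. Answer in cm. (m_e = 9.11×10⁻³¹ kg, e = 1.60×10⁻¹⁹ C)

Only the perpendicular component v⊥ = v sin35.9° = 2.45×10^6 m/s is bent by the field.
r = m v⊥ /(qB) = (9.11×10^-31)(2.45×10^6) / [(1×1.60×10^-19)(4.09×10^-3)] = 3.41×10^-3 m.

r ≈ 0.341 cm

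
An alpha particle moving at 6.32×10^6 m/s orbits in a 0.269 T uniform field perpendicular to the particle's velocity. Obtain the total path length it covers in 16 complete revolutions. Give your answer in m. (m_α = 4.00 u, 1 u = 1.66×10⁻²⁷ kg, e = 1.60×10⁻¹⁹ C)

r = mv/(qB) = 0.488 m, so one revolution covers 2πr = 3.06 m.
In 16 revolutions: L = 16·2πr = 49.0 m.

L ≈ 49.0 m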